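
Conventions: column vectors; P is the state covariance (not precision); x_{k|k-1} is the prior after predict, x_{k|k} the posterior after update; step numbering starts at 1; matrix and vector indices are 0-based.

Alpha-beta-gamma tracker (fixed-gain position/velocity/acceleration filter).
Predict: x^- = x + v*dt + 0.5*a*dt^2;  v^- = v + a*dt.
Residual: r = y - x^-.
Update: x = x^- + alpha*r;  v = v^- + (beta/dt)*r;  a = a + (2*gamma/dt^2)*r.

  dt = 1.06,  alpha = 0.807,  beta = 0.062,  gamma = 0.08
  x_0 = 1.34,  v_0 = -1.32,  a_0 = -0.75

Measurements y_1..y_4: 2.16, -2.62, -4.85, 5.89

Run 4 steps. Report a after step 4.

step 1: x_pred=-0.4806  r=2.6406  x^+=1.6504  v^+=-1.9606  a^+=-0.3740
step 2: x_pred=-0.6379  r=-1.9821  x^+=-2.2375  v^+=-2.4729  a^+=-0.6562
step 3: x_pred=-5.2274  r=0.3774  x^+=-4.9228  v^+=-3.1464  a^+=-0.6025
step 4: x_pred=-8.5966  r=14.4866  x^+=3.0941  v^+=-2.9378  a^+=1.4604

a_post = 1.4604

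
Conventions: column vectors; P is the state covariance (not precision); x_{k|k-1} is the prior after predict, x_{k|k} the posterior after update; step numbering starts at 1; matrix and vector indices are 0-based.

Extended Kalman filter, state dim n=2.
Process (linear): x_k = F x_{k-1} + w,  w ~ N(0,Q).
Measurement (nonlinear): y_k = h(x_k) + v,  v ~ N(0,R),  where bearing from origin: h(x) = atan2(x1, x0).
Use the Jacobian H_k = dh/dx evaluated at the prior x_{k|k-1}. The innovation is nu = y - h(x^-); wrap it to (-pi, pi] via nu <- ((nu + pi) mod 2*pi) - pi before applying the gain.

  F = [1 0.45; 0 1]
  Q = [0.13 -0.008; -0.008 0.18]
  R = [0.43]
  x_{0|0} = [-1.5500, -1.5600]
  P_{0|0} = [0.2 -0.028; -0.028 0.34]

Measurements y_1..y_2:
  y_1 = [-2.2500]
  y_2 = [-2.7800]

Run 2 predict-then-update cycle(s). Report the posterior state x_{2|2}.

x_post = [-2.9685, -1.6006]

step 1: x^-=[-2.2520, -1.5600]  P^-=[0.3737 0.1170; 0.1170 0.5200]  H_jac=[0.2079 -0.3001]  S=[0.4784]  K=[0.0890; -0.2753]  nu=[0.2858]  x^+=[-2.2266, -1.6387]  P^+=[0.3699 0.1287; 0.1287 0.4837]
step 2: x^-=[-2.9640, -1.6387]  P^-=[0.7137 0.3384; 0.3384 0.6637]  H_jac=[0.1429 -0.2584]  S=[0.4639]  K=[0.0313; -0.2655]  nu=[-0.1434]  x^+=[-2.9685, -1.6006]  P^+=[0.7132 0.3423; 0.3423 0.6310]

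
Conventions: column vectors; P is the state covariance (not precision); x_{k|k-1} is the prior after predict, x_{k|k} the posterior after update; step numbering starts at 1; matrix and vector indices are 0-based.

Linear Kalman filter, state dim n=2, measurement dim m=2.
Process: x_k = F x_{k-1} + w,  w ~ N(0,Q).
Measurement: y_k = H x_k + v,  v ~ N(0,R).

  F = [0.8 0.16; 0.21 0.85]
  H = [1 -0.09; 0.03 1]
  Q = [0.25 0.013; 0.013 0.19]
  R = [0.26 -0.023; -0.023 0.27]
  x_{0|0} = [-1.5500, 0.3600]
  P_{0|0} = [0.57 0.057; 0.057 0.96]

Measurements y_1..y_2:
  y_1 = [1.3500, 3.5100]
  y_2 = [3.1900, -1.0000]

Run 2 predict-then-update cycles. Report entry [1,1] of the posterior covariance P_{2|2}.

P_post[1,1] = 0.1501

step 1: x^-=[-1.1824, -0.0195]  P^-=[0.6540 0.2800; 0.2800 0.9291]  S=[0.8711 0.1922; 0.1922 1.2165]  K=[0.6916 0.1370; 0.0574 0.7616]  nu=[2.5306, 3.5650]  x^+=[1.0562, 2.8407]  P^+=[0.1781 0.0157; 0.0157 0.2038]
step 2: x^-=[1.2994, 2.6364]  P^-=[0.3732 0.0819; 0.0819 0.3507]  S=[0.6213 0.0383; 0.0383 0.6260]  K=[0.5819 0.1131; 0.0464 0.5614]  nu=[2.1278, -3.6754]  x^+=[2.1219, 0.6718]  P^+=[0.1498 0.0127; 0.0127 0.1501]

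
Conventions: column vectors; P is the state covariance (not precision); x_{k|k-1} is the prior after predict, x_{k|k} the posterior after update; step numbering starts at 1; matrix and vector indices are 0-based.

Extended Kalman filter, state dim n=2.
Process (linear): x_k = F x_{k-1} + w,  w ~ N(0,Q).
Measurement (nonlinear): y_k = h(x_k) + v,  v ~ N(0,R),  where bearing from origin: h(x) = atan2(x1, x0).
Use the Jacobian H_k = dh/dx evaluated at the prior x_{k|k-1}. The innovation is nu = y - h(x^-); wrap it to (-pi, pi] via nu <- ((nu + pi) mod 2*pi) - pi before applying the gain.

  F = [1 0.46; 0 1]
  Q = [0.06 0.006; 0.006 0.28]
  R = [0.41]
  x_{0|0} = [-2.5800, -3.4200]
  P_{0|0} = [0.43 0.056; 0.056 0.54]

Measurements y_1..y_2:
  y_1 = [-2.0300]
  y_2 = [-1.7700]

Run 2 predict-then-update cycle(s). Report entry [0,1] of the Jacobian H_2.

H_jac[0,1] = -0.1271

step 1: x^-=[-4.1532, -3.4200]  P^-=[0.6558 0.3104; 0.3104 0.8200]  H_jac=[0.1182 -0.1435]  S=[0.4255]  K=[0.0774; -0.1903]  nu=[0.4227]  x^+=[-4.1205, -3.5004]  P^+=[0.6532 0.3167; 0.3167 0.8046]
step 2: x^-=[-5.7307, -3.5004]  P^-=[1.1748 0.6928; 0.6928 1.0846]  H_jac=[0.0776 -0.1271]  S=[0.4209]  K=[0.0075; -0.1997]  nu=[0.8233]  x^+=[-5.7245, -3.6648]  P^+=[1.1748 0.6934; 0.6934 1.0678]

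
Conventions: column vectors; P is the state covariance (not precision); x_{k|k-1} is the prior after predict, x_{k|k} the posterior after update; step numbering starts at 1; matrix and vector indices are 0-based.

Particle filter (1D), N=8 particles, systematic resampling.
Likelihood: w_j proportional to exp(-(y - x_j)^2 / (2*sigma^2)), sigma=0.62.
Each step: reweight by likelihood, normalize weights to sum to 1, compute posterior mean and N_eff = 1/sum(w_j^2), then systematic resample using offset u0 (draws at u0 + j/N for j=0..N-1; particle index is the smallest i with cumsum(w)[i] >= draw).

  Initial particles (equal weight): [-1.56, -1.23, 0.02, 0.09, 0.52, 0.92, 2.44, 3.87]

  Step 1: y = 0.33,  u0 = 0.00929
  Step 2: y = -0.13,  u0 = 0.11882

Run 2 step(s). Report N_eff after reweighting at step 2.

N_eff = 6.6533

step 1: w=[0.0028, 0.0122, 0.2554, 0.2685, 0.2761, 0.1840, 0.0009, 0.0000]  mean=0.3250  Neff=4.0383  idx=[1, 2, 2, 3, 3, 4, 4, 5]
step 2: w=[0.0382, 0.1792, 0.1792, 0.1732, 0.1732, 0.1065, 0.1065, 0.0440]  mean=0.1425  Neff=6.6533  idx=[1, 2, 2, 3, 4, 5, 6, 7]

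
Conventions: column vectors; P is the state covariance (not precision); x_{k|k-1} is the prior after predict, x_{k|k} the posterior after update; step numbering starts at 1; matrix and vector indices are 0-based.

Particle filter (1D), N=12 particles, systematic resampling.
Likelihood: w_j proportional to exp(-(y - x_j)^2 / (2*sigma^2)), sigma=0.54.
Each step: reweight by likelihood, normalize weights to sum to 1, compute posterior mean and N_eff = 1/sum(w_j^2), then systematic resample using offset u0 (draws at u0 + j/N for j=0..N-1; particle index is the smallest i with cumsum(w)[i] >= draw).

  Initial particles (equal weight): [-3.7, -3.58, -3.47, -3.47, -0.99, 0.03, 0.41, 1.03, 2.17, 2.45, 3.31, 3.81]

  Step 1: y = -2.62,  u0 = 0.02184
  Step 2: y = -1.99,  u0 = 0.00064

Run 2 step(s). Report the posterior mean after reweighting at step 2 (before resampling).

post_mean = -3.5041

step 1: w=[0.1453, 0.2211, 0.3111, 0.3111, 0.0113, 0.0000, 0.0000, 0.0000, 0.0000, 0.0000, 0.0000, 0.0000]  mean=-3.4997  Neff=3.7916  idx=[0, 0, 1, 1, 1, 2, 2, 2, 3, 3, 3, 3]
step 2: w=[0.0307, 0.0307, 0.0606, 0.0606, 0.0606, 0.1081, 0.1081, 0.1081, 0.1081, 0.1081, 0.1081, 0.1081]  mean=-3.5041  Neff=10.5577  idx=[0, 2, 3, 5, 5, 6, 7, 8, 8, 9, 10, 11]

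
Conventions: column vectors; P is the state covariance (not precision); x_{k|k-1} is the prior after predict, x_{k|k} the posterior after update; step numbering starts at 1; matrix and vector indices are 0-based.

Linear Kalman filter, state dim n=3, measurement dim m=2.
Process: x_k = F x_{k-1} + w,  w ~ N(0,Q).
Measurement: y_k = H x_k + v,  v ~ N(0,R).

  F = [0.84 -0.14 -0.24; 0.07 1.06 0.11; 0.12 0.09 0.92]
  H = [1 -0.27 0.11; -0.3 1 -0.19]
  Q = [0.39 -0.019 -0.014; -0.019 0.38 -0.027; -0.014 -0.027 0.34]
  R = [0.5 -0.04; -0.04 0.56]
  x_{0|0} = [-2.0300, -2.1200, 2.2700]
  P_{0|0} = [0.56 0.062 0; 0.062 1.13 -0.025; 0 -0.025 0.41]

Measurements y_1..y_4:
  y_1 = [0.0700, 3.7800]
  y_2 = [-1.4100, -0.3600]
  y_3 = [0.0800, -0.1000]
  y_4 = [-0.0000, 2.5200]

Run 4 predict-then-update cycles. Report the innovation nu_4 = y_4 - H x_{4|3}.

step 1: x^-=[-1.9532, -2.1396, 1.6540]  P^-=[0.8146 -0.1032 -0.0549; -0.1032 1.6607 0.1106; -0.0549 0.1106 0.7014]  S=[1.4813 -0.8290; -0.8290 2.3330]  K=[0.6039 0.0700; 0.0456 0.7323; -0.0083 -0.0056]  nu=[1.2636, 5.6479]  x^+=[-0.7946, 2.0541, 1.6121]  P^+=[0.3331 0.1055 -0.0499; 0.1055 0.4619 0.1155; -0.0499 0.1155 0.7013]
step 2: x^-=[-1.3419, 2.2991, 1.5726]  P^-=[0.6776 -0.0285 -0.1894; -0.0285 0.9509 0.2148; -0.1894 0.2148 0.9525]  S=[1.2194 -0.4738; -0.4738 1.5201]  K=[0.5630 0.0467; 0.0231 0.6115; -0.1067 0.0264]  nu=[0.3797, -2.7629]  x^+=[-1.2572, 0.6183, 1.4592]  P^+=[0.3126 0.0759 -0.1133; 0.0759 0.3952 0.1627; -0.1133 0.1627 0.9349]
step 3: x^-=[-1.4928, 0.7279, 1.2473]  P^-=[0.7109 -0.0696 -0.2982; -0.0696 0.8843 0.2695; -0.2982 0.2695 1.1426]  S=[1.2452 -0.4812; -0.4812 1.4549]  K=[0.5728 0.0340; 0.0034 0.5881; -0.1827 0.0371]  nu=[1.6322, -1.0388]  x^+=[-0.5932, 0.1226, 0.9105]  P^+=[0.3194 0.0611 -0.1625; 0.0611 0.3830 0.1869; -0.1625 0.1869 1.0925]
step 4: x^-=[-0.7340, 0.1886, 0.7776]  P^-=[0.7495 -0.0949 -0.3733; -0.0949 0.8753 0.3025; -0.3733 0.3025 1.2688]  S=[1.2798 -0.4982; -0.4982 1.4480]  K=[0.5851 0.0295; -0.0061 0.5824; -0.2307 0.0404]  nu=[0.6994, 2.2589]  x^+=[-0.2582, 1.4999, 0.7074]  P^+=[0.3274 0.0545 -0.1939; 0.0545 0.3806 0.1996; -0.1939 0.1996 1.1890]

innov = [0.6994, 2.2589]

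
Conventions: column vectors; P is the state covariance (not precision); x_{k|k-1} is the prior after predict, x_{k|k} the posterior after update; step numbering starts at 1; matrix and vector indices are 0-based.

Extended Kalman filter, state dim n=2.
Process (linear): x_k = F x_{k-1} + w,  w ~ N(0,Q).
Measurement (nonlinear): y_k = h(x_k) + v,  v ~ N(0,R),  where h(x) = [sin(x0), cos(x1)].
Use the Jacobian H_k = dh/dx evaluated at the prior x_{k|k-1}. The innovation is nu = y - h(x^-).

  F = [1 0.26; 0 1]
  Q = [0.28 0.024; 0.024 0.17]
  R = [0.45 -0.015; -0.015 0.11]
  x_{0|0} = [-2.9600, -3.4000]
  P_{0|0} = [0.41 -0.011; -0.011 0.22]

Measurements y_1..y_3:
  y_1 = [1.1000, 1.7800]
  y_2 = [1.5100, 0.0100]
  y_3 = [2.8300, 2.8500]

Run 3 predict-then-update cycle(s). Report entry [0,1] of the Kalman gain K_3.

K[0,1] = -0.0705

step 1: x^-=[-3.8440, -3.4000]  P^-=[0.6992 0.0702; 0.0702 0.3900]  H_jac=[-0.7633 0.0000; 0.0000 -0.2555]  S=[0.8573 -0.0013; -0.0013 0.1355]  K=[-0.6227 -0.1384; -0.0636 -0.7363]  nu=[0.4539, 2.7468]  x^+=[-4.5069, -5.4513]  P^+=[0.3644 0.0230; 0.0230 0.3132]
step 2: x^-=[-5.9242, -5.4513]  P^-=[0.6775 0.1285; 0.1285 0.4832]  H_jac=[0.9363 0.0000; 0.0000 -0.7392]  S=[1.0439 -0.1039; -0.1039 0.3740]  K=[0.5990 -0.0875; 0.0207 -0.9492]  nu=[1.1587, -0.6635]  x^+=[-5.1722, -4.7975]  P^+=[0.2893 0.0252; 0.0252 0.1417]
step 3: x^-=[-6.4195, -4.7975]  P^-=[0.5919 0.0860; 0.0860 0.3117]  H_jac=[0.9907 0.0000; 0.0000 -0.9964]  S=[1.0310 -0.0999; -0.0999 0.4194]  K=[0.5620 -0.0705; 0.0112 -0.7378]  nu=[2.9659, 2.7650]  x^+=[-4.9476, -6.8043]  P^+=[0.2563 0.0162; 0.0162 0.0816]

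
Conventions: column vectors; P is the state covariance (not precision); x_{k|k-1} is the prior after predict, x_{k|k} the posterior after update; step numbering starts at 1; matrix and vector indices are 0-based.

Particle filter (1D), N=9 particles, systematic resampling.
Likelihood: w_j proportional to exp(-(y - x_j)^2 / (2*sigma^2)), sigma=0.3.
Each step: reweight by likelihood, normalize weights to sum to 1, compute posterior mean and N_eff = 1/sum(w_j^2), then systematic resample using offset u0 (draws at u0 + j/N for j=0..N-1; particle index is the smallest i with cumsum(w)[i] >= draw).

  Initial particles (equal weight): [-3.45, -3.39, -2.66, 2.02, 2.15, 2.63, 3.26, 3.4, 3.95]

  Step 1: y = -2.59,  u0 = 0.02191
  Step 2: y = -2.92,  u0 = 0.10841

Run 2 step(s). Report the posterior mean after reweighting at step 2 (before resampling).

step 1: w=[0.0161, 0.0281, 0.9558, 0.0000, 0.0000, 0.0000, 0.0000, 0.0000, 0.0000]  mean=-2.6932  Neff=1.0934  idx=[1, 2, 2, 2, 2, 2, 2, 2, 2]
step 2: w=[0.0506, 0.1187, 0.1187, 0.1187, 0.1187, 0.1187, 0.1187, 0.1187, 0.1187]  mean=-2.6970  Neff=8.6786  idx=[1, 2, 3, 4, 5, 6, 7, 8, 8]

post_mean = -2.6970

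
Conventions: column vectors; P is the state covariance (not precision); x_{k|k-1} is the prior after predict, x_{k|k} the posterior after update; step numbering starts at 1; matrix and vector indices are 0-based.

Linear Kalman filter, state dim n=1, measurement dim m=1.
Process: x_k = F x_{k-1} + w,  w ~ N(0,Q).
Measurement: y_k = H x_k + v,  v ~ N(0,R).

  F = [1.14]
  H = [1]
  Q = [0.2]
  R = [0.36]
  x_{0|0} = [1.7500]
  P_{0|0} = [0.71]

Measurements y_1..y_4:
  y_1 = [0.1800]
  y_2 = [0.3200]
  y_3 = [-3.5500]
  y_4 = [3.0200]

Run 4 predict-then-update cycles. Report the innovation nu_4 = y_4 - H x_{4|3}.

step 1: x^-=[1.9950]  P^-=[1.1227]  S=[1.4827]  K=[0.7572]  nu=[-1.8150]  x^+=[0.6207]  P^+=[0.2726]
step 2: x^-=[0.7076]  P^-=[0.5543]  S=[0.9143]  K=[0.6062]  nu=[-0.3876]  x^+=[0.4726]  P^+=[0.2182]
step 3: x^-=[0.5388]  P^-=[0.4836]  S=[0.8436]  K=[0.5733]  nu=[-4.0888]  x^+=[-1.8052]  P^+=[0.2064]
step 4: x^-=[-2.0579]  P^-=[0.4682]  S=[0.8282]  K=[0.5653]  nu=[5.0779]  x^+=[0.8128]  P^+=[0.2035]

innov = [5.0779]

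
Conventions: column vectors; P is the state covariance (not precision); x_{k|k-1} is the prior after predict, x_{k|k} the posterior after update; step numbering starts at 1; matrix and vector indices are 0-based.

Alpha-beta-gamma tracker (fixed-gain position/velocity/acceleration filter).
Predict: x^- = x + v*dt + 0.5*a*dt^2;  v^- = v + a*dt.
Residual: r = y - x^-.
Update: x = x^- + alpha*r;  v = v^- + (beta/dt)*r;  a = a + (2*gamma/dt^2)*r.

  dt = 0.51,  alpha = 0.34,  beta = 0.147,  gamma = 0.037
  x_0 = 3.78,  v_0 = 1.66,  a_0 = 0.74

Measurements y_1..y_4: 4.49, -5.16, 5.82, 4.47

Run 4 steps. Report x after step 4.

x_post = 3.0362

step 1: x_pred=4.7228  r=-0.2328  x^+=4.6437  v^+=1.9703  a^+=0.6738
step 2: x_pred=5.7361  r=-10.8961  x^+=2.0315  v^+=-0.8267  a^+=-2.4263
step 3: x_pred=1.2943  r=4.5257  x^+=2.8330  v^+=-0.7597  a^+=-1.1387
step 4: x_pred=2.2975  r=2.1725  x^+=3.0362  v^+=-0.7142  a^+=-0.5206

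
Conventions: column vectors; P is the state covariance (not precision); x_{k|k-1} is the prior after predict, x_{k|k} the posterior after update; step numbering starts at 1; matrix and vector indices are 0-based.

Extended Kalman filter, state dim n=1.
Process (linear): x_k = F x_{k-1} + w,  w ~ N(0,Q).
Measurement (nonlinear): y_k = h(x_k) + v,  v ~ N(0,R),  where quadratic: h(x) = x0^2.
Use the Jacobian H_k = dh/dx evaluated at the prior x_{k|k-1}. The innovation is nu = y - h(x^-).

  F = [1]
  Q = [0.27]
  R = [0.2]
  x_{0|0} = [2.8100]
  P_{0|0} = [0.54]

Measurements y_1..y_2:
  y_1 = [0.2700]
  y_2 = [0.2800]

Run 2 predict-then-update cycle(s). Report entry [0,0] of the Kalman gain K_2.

K[0,0] = 0.3150

step 1: x^-=[2.8100]  P^-=[0.8100]  H_jac=[5.6200]  S=[25.7834]  K=[0.1766]  nu=[-7.6261]  x^+=[1.4636]  P^+=[0.0063]
step 2: x^-=[1.4636]  P^-=[0.2763]  H_jac=[2.9271]  S=[2.5672]  K=[0.3150]  nu=[-1.8620]  x^+=[0.8770]  P^+=[0.0215]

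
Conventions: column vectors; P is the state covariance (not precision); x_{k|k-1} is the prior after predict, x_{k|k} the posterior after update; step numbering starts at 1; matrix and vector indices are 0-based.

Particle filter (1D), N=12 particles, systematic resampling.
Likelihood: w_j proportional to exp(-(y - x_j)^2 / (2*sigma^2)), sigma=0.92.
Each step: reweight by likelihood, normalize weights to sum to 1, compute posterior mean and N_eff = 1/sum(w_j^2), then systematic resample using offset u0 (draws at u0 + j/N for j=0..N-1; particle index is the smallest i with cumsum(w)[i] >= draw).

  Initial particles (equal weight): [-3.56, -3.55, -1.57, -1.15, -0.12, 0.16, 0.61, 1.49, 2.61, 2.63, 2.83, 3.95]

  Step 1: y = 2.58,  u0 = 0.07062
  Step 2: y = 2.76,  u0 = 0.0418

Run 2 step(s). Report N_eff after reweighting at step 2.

step 1: w=[0.0000, 0.0000, 0.0000, 0.0001, 0.0034, 0.0080, 0.0257, 0.1260, 0.2541, 0.2538, 0.2450, 0.0839]  mean=2.5597  Neff=4.7021  idx=[7, 7, 8, 8, 8, 9, 9, 9, 10, 10, 10, 11]
step 2: w=[0.0381, 0.0381, 0.0974, 0.0974, 0.0974, 0.0978, 0.0978, 0.0978, 0.0985, 0.0985, 0.0985, 0.0428]  mean=2.6529  Neff=10.9911  idx=[1, 2, 3, 4, 5, 5, 6, 7, 8, 9, 10, 11]

N_eff = 10.9911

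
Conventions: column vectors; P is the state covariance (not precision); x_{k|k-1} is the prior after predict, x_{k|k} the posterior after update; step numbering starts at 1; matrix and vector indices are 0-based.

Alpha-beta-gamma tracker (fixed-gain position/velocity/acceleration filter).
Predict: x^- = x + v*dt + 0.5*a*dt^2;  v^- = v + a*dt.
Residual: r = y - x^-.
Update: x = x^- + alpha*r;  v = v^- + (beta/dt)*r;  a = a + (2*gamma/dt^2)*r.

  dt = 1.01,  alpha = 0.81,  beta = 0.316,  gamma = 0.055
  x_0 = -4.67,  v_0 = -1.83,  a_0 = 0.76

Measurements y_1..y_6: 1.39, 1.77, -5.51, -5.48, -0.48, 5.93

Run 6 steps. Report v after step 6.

step 1: x_pred=-6.1307  r=7.5207  x^+=-0.0389  v^+=1.2906  a^+=1.5710
step 2: x_pred=2.0659  r=-0.2959  x^+=1.8262  v^+=2.7847  a^+=1.5391
step 3: x_pred=5.4238  r=-10.9338  x^+=-3.4326  v^+=0.9183  a^+=0.3601
step 4: x_pred=-2.3214  r=-3.1586  x^+=-4.8799  v^+=0.2937  a^+=0.0195
step 5: x_pred=-4.5733  r=4.0933  x^+=-1.2577  v^+=1.5941  a^+=0.4608
step 6: x_pred=0.5873  r=5.3427  x^+=4.9149  v^+=3.7311  a^+=1.0370

v_post = 3.7311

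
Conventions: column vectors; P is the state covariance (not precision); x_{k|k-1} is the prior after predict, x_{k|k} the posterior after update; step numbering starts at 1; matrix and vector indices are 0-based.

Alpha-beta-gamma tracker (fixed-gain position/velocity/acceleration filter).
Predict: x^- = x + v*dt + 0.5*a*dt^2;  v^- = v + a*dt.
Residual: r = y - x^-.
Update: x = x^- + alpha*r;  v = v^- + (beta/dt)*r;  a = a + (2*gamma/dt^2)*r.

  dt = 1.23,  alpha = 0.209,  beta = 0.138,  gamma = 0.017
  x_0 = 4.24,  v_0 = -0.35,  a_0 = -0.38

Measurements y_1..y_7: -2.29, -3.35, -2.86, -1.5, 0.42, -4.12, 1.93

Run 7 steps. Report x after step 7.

step 1: x_pred=3.5220  r=-5.8120  x^+=2.3073  v^+=-1.4695  a^+=-0.5106
step 2: x_pred=0.1136  r=-3.4636  x^+=-0.6103  v^+=-2.4861  a^+=-0.5885
step 3: x_pred=-4.1134  r=1.2534  x^+=-3.8514  v^+=-3.0693  a^+=-0.5603
step 4: x_pred=-8.0505  r=6.5505  x^+=-6.6815  v^+=-3.0235  a^+=-0.4131
step 5: x_pred=-10.7129  r=11.1329  x^+=-8.3861  v^+=-2.2826  a^+=-0.1629
step 6: x_pred=-11.3169  r=7.1969  x^+=-9.8127  v^+=-1.6755  a^+=-0.0011
step 7: x_pred=-11.8744  r=13.8044  x^+=-8.9893  v^+=-0.1281  a^+=0.3091

x_post = -8.9893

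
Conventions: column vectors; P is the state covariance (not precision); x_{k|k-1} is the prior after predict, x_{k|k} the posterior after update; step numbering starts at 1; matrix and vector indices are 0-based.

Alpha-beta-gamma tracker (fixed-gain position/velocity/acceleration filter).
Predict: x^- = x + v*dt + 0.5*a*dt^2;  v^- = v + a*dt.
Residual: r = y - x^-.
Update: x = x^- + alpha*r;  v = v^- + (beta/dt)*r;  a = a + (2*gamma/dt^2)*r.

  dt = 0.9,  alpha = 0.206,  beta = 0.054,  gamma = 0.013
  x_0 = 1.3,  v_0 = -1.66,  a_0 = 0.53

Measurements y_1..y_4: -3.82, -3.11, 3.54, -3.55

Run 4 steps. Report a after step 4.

step 1: x_pred=0.0207  r=-3.8407  x^+=-0.7705  v^+=-1.4134  a^+=0.4067
step 2: x_pred=-1.8779  r=-1.2321  x^+=-2.1317  v^+=-1.1213  a^+=0.3672
step 3: x_pred=-2.9922  r=6.5322  x^+=-1.6466  v^+=-0.3989  a^+=0.5768
step 4: x_pred=-1.7720  r=-1.7780  x^+=-2.1382  v^+=0.0135  a^+=0.5198

a_post = 0.5198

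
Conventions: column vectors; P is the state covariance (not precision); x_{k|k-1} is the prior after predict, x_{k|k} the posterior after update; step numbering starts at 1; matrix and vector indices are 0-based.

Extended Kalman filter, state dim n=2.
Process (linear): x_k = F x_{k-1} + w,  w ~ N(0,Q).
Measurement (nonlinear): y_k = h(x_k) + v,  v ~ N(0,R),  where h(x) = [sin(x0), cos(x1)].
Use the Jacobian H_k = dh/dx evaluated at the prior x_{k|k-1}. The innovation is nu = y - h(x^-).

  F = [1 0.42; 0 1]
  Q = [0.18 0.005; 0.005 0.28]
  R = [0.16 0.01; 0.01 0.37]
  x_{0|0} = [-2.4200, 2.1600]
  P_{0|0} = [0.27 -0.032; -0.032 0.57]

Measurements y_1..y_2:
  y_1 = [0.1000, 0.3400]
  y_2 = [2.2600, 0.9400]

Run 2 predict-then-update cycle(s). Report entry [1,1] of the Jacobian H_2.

step 1: x^-=[-1.5128, 2.1600]  P^-=[0.5237 0.2124; 0.2124 0.8500]  H_jac=[0.0580 0.0000; 0.0000 -0.8314]  S=[0.1618 -0.0002; -0.0002 0.9575]  K=[0.1874 -0.1844; 0.0750 -0.7380]  nu=[1.0983, 0.8957]  x^+=[-1.4721, 1.5814]  P^+=[0.4854 0.0798; 0.0798 0.3275]
step 2: x^-=[-0.8080, 1.5814]  P^-=[0.7902 0.2224; 0.2224 0.6075]  H_jac=[0.6910 0.0000; 0.0000 -0.9999]  S=[0.5373 -0.1436; -0.1436 0.9775]  K=[0.9945 -0.0813; 0.1247 -0.6032]  nu=[2.9829, 0.9506]  x^+=[2.0813, 1.3800]  P^+=[0.2291 0.0201; 0.0201 0.2219]

H_jac[1,1] = -0.9999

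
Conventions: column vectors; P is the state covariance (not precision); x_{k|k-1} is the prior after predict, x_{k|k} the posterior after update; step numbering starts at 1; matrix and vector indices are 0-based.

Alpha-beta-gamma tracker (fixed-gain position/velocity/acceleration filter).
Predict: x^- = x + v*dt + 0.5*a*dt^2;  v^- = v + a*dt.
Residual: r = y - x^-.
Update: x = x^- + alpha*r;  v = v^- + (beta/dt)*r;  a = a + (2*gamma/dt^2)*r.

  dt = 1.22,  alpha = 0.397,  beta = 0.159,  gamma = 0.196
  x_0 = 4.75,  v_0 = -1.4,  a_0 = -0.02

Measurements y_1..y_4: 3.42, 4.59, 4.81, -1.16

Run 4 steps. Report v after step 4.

step 1: x_pred=3.0271  r=0.3929  x^+=3.1831  v^+=-1.3732  a^+=0.0835
step 2: x_pred=1.5699  r=3.0201  x^+=2.7689  v^+=-0.8778  a^+=0.8789
step 3: x_pred=2.3521  r=2.4579  x^+=3.3279  v^+=0.5148  a^+=1.5262
step 4: x_pred=5.0917  r=-6.2517  x^+=2.6098  v^+=1.5620  a^+=-0.1203

v_post = 1.5620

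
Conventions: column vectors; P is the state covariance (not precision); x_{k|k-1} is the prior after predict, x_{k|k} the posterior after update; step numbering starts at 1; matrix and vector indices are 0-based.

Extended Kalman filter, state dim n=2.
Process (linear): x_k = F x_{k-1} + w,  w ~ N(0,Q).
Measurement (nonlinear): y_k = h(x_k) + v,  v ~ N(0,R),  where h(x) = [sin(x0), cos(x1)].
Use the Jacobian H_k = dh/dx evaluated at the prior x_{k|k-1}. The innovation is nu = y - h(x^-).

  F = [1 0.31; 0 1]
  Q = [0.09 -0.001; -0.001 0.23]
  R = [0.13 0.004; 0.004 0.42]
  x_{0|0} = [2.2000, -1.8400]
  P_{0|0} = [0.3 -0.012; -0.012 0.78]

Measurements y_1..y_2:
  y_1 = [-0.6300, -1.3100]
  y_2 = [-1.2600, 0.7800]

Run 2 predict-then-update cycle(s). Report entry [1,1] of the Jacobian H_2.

step 1: x^-=[1.6296, -1.8400]  P^-=[0.4575 0.2288; 0.2288 1.0100]  H_jac=[-0.0588 0.0000; 0.0000 0.9640]  S=[0.1316 -0.0090; -0.0090 1.3586]  K=[-0.1934 0.1611; -0.0534 0.7163]  nu=[-1.6283, -1.0440]  x^+=[1.7763, -2.5009]  P^+=[0.4168 0.0694; 0.0694 0.3119]
step 2: x^-=[1.0010, -2.5009]  P^-=[0.5798 0.1651; 0.1651 0.5419]  H_jac=[0.5394 0.0000; 0.0000 0.5978]  S=[0.2987 0.0572; 0.0572 0.6136]  K=[1.0347 0.0643; 0.2005 0.5092]  nu=[-2.1020, 1.5817]  x^+=[-1.0722, -2.1171]  P^+=[0.2498 0.0521; 0.0521 0.3591]

H_jac[1,1] = 0.5978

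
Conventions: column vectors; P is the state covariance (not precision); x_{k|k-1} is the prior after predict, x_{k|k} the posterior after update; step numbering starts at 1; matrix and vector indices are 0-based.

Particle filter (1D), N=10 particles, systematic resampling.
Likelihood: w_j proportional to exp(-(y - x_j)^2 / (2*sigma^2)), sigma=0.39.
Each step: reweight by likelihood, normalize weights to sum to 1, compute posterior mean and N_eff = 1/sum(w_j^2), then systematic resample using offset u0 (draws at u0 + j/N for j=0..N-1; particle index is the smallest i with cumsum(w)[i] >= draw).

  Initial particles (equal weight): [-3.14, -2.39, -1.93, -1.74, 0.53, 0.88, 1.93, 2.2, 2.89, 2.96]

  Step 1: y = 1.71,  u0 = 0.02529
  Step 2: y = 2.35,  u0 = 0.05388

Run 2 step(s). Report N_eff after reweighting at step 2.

N_eff = 8.4546

step 1: w=[0.0000, 0.0000, 0.0000, 0.0000, 0.0072, 0.0723, 0.5934, 0.3160, 0.0072, 0.0041]  mean=1.9405  Neff=2.1869  idx=[5, 6, 6, 6, 6, 6, 6, 7, 7, 7]
step 2: w=[0.0001, 0.0911, 0.0911, 0.0911, 0.0911, 0.0911, 0.0911, 0.1511, 0.1511, 0.1511]  mean=2.0522  Neff=8.4546  idx=[1, 2, 3, 4, 5, 7, 7, 8, 9, 9]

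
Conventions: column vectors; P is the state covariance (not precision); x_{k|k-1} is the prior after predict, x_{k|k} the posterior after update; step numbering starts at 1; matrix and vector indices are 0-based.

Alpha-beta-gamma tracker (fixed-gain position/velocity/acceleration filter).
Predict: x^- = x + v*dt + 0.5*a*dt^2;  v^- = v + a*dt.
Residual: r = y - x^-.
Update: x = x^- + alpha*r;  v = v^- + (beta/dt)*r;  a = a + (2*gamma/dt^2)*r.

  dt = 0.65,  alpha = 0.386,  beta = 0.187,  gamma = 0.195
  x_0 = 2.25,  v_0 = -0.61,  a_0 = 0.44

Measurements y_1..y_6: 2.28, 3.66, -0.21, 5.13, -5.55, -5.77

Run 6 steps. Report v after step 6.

step 1: x_pred=1.9465  r=0.3335  x^+=2.0752  v^+=-0.2280  a^+=0.7479
step 2: x_pred=2.0850  r=1.5750  x^+=2.6929  v^+=0.7112  a^+=2.2018
step 3: x_pred=3.6203  r=-3.8303  x^+=2.1418  v^+=1.0404  a^+=-1.3339
step 4: x_pred=2.5363  r=2.5937  x^+=3.5375  v^+=0.9195  a^+=1.0603
step 5: x_pred=4.3591  r=-9.9091  x^+=0.5342  v^+=-1.2421  a^+=-8.0867
step 6: x_pred=-1.9814  r=-3.7886  x^+=-3.4438  v^+=-7.5883  a^+=-11.5838

v_post = -7.5883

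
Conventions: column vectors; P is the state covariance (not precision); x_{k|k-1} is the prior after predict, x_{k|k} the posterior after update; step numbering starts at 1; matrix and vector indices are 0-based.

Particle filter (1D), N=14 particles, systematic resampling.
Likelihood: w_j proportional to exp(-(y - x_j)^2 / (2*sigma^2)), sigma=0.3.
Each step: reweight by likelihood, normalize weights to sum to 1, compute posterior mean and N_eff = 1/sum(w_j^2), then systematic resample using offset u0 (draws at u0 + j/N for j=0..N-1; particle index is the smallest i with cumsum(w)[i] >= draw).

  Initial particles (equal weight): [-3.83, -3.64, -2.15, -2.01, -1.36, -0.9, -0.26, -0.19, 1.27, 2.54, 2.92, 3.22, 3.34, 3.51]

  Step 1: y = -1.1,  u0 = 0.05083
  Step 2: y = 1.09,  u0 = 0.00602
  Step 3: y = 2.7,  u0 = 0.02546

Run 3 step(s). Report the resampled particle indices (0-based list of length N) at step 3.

step 1: w=[0.0000, 0.0000, 0.0014, 0.0066, 0.4490, 0.5234, 0.0130, 0.0066, 0.0000, 0.0000, 0.0000, 0.0000, 0.0000, 0.0000]  mean=-1.1027  Neff=2.1014  idx=[4, 4, 4, 4, 4, 4, 5, 5, 5, 5, 5, 5, 5, 5]
step 2: w=[0.0000, 0.0000, 0.0000, 0.0000, 0.0000, 0.0000, 0.1250, 0.1250, 0.1250, 0.1250, 0.1250, 0.1250, 0.1250, 0.1250]  mean=-0.9000  Neff=8.0001  idx=[6, 6, 7, 7, 8, 8, 9, 10, 10, 11, 11, 12, 12, 13]
step 3: w=[0.0714, 0.0714, 0.0714, 0.0714, 0.0714, 0.0714, 0.0714, 0.0714, 0.0714, 0.0714, 0.0714, 0.0714, 0.0714, 0.0714]  mean=-0.9000  Neff=14.0000  idx=[0, 1, 2, 3, 4, 5, 6, 7, 8, 9, 10, 11, 12, 13]

resampled_idx = [0, 1, 2, 3, 4, 5, 6, 7, 8, 9, 10, 11, 12, 13]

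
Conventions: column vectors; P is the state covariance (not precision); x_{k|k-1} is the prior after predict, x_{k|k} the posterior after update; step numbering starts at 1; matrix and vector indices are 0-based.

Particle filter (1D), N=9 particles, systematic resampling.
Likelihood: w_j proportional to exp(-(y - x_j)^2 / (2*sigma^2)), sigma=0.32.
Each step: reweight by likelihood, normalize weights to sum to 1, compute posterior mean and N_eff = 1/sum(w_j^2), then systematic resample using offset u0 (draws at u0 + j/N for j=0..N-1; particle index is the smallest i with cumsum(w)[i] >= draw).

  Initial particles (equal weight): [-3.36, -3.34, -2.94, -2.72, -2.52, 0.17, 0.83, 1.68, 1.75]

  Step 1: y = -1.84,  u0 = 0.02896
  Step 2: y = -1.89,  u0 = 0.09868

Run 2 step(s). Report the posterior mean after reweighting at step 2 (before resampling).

post_mean = -2.5329

step 1: w=[0.0001, 0.0001, 0.0209, 0.1752, 0.8037, 0.0000, 0.0000, 0.0000, 0.0000]  mean=-2.5640  Neff=1.4769  idx=[3, 3, 4, 4, 4, 4, 4, 4, 4]
step 2: w=[0.0321, 0.0321, 0.1337, 0.1337, 0.1337, 0.1337, 0.1337, 0.1337, 0.1337]  mean=-2.5329  Neff=7.8645  idx=[2, 3, 3, 4, 5, 6, 7, 8, 8]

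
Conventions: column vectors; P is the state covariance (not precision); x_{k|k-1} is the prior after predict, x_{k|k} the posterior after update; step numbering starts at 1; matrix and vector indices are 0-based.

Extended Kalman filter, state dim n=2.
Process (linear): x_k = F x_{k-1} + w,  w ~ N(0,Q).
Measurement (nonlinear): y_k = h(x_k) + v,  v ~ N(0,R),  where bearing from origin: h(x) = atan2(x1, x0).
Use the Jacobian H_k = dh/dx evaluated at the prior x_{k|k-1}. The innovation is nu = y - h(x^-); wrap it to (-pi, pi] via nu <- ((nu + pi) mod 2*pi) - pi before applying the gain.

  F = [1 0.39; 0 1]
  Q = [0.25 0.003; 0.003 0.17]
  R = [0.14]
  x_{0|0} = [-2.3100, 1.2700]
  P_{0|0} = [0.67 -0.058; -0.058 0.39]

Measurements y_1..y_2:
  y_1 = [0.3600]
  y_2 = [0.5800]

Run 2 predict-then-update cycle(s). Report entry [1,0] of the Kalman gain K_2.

K[1,0] = 0.2860

step 1: x^-=[-1.8147, 1.2700]  P^-=[0.9341 0.0971; 0.0971 0.5600]  H_jac=[-0.2589 -0.3699]  S=[0.2978]  K=[-0.9325; -0.7799]  nu=[-2.1710]  x^+=[0.2098, 2.9633]  P^+=[0.6751 -0.1195; -0.1195 0.3788]
step 2: x^-=[1.3655, 2.9633]  P^-=[0.8895 0.0312; 0.0312 0.5488]  H_jac=[-0.2784 0.1283]  S=[0.2157]  K=[-1.1292; 0.2860]  nu=[-0.5590]  x^+=[1.9967, 2.8034]  P^+=[0.6144 0.1009; 0.1009 0.5312]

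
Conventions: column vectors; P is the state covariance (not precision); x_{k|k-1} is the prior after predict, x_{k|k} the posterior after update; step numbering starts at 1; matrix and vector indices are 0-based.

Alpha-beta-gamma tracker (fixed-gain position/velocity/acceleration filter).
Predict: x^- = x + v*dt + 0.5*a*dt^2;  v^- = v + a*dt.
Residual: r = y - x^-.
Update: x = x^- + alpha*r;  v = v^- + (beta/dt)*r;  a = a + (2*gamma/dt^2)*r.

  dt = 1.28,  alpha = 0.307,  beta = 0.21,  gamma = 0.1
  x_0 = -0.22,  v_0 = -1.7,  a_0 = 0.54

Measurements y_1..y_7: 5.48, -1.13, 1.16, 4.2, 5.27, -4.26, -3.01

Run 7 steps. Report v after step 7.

step 1: x_pred=-1.9536  r=7.4336  x^+=0.3285  v^+=0.2108  a^+=1.4474
step 2: x_pred=1.7840  r=-2.9140  x^+=0.8894  v^+=1.5854  a^+=1.0917
step 3: x_pred=3.8131  r=-2.6531  x^+=2.9986  v^+=2.5475  a^+=0.7678
step 4: x_pred=6.8884  r=-2.6884  x^+=6.0631  v^+=3.0893  a^+=0.4397
step 5: x_pred=10.3776  r=-5.1076  x^+=8.8095  v^+=2.8141  a^+=-0.1838
step 6: x_pred=12.2610  r=-16.5210  x^+=7.1891  v^+=-0.1316  a^+=-2.2005
step 7: x_pred=5.2179  r=-8.2279  x^+=2.6919  v^+=-4.2982  a^+=-3.2049

v_post = -4.2982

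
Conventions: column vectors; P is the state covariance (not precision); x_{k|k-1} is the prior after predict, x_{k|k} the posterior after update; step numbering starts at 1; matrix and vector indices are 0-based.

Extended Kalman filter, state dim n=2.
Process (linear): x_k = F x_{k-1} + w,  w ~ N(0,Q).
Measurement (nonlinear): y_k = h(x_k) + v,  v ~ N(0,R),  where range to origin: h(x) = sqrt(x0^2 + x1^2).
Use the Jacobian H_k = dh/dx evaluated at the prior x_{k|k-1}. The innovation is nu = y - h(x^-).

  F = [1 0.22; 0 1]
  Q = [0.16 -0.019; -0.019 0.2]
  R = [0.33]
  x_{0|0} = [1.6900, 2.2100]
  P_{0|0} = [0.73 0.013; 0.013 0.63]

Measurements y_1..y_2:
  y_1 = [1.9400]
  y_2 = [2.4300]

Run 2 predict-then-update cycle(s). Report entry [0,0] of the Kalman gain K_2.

step 1: x^-=[2.1762, 2.2100]  P^-=[0.9262 0.1326; 0.1326 0.8300]  H_jac=[0.7016 0.7125]  S=[1.3399]  K=[0.5555; 0.5108]  nu=[-1.1616]  x^+=[1.5309, 1.6167]  P^+=[0.5127 -0.2476; -0.2476 0.4804]
step 2: x^-=[1.8866, 1.6167]  P^-=[0.5870 -0.1609; -0.1609 0.6804]  H_jac=[0.7593 0.6507]  S=[0.7975]  K=[0.4276; 0.4019]  nu=[-0.0545]  x^+=[1.8633, 1.5947]  P^+=[0.4412 -0.2980; -0.2980 0.5516]

K[0,0] = 0.4276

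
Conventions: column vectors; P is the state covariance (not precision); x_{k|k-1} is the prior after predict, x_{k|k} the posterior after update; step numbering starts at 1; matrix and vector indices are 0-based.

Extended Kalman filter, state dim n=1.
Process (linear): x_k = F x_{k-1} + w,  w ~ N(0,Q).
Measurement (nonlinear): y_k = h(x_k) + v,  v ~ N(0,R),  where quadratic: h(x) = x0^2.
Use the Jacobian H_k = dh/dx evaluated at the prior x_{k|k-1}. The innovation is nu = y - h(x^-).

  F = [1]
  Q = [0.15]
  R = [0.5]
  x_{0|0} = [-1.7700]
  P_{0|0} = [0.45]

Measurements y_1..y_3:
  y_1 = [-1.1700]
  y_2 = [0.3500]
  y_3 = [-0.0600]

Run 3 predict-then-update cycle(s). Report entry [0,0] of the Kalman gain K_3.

step 1: x^-=[-1.7700]  P^-=[0.6000]  H_jac=[-3.5400]  S=[8.0190]  K=[-0.2649]  nu=[-4.3029]  x^+=[-0.6303]  P^+=[0.0374]
step 2: x^-=[-0.6303]  P^-=[0.1874]  H_jac=[-1.2606]  S=[0.7978]  K=[-0.2961]  nu=[-0.0473]  x^+=[-0.6163]  P^+=[0.1175]
step 3: x^-=[-0.6163]  P^-=[0.2675]  H_jac=[-1.2326]  S=[0.9063]  K=[-0.3637]  nu=[-0.4398]  x^+=[-0.4563]  P^+=[0.1475]

K[0,0] = -0.3637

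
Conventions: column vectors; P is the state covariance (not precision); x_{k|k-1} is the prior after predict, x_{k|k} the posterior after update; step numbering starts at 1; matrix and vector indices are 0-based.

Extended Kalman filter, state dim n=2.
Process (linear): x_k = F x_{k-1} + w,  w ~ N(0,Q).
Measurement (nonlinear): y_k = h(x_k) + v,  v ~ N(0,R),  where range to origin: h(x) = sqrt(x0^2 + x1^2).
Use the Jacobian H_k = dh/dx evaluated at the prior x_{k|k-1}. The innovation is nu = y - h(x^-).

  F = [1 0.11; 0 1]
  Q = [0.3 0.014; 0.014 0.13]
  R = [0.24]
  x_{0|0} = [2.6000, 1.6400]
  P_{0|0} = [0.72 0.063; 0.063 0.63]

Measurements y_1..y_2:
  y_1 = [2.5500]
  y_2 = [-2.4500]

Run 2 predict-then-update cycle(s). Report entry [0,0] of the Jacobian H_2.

H_jac[0,0] = 0.8704

step 1: x^-=[2.7804, 1.6400]  P^-=[1.0415 0.1463; 0.1463 0.7600]  H_jac=[0.8613 0.5080]  S=[1.3369]  K=[0.7266; 0.3831]  nu=[-0.6780]  x^+=[2.2877, 1.3803]  P^+=[0.3357 -0.2258; -0.2258 0.5638]
step 2: x^-=[2.4396, 1.3803]  P^-=[0.5928 -0.1498; -0.1498 0.6938]  H_jac=[0.8704 0.4924]  S=[0.7289]  K=[0.6066; 0.2899]  nu=[-5.2530]  x^+=[-0.7471, -0.1424]  P^+=[0.3246 -0.2780; -0.2780 0.6326]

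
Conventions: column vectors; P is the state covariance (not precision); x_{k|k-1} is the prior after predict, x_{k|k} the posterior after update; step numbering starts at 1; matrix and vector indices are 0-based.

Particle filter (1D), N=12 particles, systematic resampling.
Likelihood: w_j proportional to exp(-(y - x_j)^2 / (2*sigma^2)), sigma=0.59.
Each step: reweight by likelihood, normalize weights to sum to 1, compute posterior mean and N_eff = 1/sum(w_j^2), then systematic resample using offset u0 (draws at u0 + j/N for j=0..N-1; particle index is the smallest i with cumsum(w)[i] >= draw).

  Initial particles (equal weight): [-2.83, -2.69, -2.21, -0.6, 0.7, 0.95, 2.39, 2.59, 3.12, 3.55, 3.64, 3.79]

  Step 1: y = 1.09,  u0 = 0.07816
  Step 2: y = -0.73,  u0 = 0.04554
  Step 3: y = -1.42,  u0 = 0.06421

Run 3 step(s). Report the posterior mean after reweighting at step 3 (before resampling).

post_mean = 0.7156

step 1: w=[0.0000, 0.0000, 0.0000, 0.0086, 0.4179, 0.5055, 0.0459, 0.0205, 0.0014, 0.0001, 0.0000, 0.0000]  mean=0.9354  Neff=2.3105  idx=[4, 4, 4, 4, 4, 5, 5, 5, 5, 5, 5, 7]
step 2: w=[0.1436, 0.1436, 0.1436, 0.1436, 0.1436, 0.0470, 0.0470, 0.0470, 0.0470, 0.0470, 0.0470, 0.0000]  mean=0.7705  Neff=8.5944  idx=[0, 0, 1, 2, 2, 3, 3, 4, 4, 6, 8, 10]
step 3: w=[0.1042, 0.1042, 0.1042, 0.1042, 0.1042, 0.1042, 0.1042, 0.1042, 0.1042, 0.0208, 0.0208, 0.0208]  mean=0.7156  Neff=10.1024  idx=[0, 1, 2, 3, 3, 4, 5, 6, 7, 7, 8, 11]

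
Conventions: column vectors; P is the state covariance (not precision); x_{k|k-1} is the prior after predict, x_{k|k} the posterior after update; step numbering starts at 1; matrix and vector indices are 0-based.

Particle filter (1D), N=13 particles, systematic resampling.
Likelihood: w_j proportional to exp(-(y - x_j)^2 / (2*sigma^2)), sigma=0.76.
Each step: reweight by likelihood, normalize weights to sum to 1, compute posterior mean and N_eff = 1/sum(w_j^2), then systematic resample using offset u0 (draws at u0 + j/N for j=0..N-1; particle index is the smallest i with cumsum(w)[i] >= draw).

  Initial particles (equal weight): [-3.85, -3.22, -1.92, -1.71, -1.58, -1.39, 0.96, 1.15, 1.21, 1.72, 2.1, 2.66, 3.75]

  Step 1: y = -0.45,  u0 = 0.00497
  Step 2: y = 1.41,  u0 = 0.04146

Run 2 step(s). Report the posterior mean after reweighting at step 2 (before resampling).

step 1: w=[0.0000, 0.0008, 0.0959, 0.1576, 0.2062, 0.2898, 0.1114, 0.0679, 0.0573, 0.0106, 0.0022, 0.0001, 0.0000]  mean=-0.9074  Neff=5.5251  idx=[2, 2, 3, 3, 4, 4, 5, 5, 5, 5, 6, 6, 7]
step 2: w=[0.0000, 0.0000, 0.0001, 0.0001, 0.0002, 0.0002, 0.0004, 0.0004, 0.0004, 0.0004, 0.3194, 0.3194, 0.3590]  mean=1.0227  Neff=3.0042  idx=[10, 10, 10, 10, 11, 11, 11, 11, 12, 12, 12, 12, 12]

post_mean = 1.0227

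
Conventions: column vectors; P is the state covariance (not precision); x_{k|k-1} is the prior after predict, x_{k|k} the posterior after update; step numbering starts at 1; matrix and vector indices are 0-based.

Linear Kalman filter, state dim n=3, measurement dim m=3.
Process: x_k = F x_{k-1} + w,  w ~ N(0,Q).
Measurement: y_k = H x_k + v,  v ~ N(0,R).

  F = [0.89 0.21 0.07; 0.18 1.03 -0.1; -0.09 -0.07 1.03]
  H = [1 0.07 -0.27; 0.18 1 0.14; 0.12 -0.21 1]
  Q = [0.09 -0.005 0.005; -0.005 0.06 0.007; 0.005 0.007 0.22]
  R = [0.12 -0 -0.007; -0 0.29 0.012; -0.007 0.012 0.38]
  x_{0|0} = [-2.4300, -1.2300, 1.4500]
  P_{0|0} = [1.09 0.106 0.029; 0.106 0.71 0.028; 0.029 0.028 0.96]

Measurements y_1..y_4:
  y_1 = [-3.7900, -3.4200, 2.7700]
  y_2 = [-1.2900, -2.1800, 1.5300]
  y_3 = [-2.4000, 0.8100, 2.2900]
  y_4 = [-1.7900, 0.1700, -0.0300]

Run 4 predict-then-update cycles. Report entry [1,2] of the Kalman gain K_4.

K[1,2] = -0.0713

step 1: x^-=[-2.3195, -1.8493, 1.7983]  P^-=[1.0335 0.4169 0.0002; 0.4169 0.8906 -0.1364; 0.0002 -0.1364 1.2427]  S=[1.3118 0.6590 -0.3327; 0.6590 1.3504 -0.0768; -0.3327 -0.0768 1.7132]  K=[0.8311 0.0514 0.1851; 0.0172 0.6855 -0.1255; -0.1525 0.1432 0.7189]  nu=[-0.8555, -1.4050, 0.8617]  x^+=[-2.9432, -2.9352, 2.3471]  P^+=[0.1125 -0.0101 0.0495; -0.0101 0.1986 0.0033; 0.0495 0.0033 0.2707]
step 2: x^-=[-3.0716, -3.7877, 2.8878]  P^-=[0.1917 0.0409 0.0592; 0.0409 0.2709 -0.0228; 0.0592 -0.0228 0.4993]  S=[0.3241 0.0873 -0.0766; 0.0873 0.5882 0.0221; -0.0766 0.0221 0.9157]  K=[0.5667 0.0534 0.1265; 0.0583 0.4622 -0.0879; -0.1359 0.0980 0.5445]  nu=[2.8264, 1.7563, -1.7847]  x^+=[-1.6020, -2.6543, 1.7041]  P^+=[0.0767 -0.0017 0.0352; -0.0017 0.1333 -0.0001; 0.0352 -0.0001 0.2048]
step 3: x^-=[-1.8639, -3.1927, 2.0852]  P^-=[0.1614 0.0303 0.0438; 0.0303 0.2041 -0.0180; 0.0438 -0.0180 0.4320]  S=[0.2952 0.0664 -0.0733; 0.0664 0.5159 0.0268; -0.0733 0.0268 0.8399]  K=[0.5299 0.0530 0.1122; 0.0594 0.3976 -0.0756; -0.1447 0.0898 0.5096]  nu=[0.2504, 4.0463, -0.2420]  x^+=[-1.5440, -1.5509, 2.2892]  P^+=[0.0712 -0.0004 0.0309; -0.0004 0.1145 -0.0003; 0.0309 -0.0003 0.1920]
step 4: x^-=[-1.5396, -2.1042, 2.6054]  P^-=[0.1561 0.0270 0.0396; 0.0270 0.1845 -0.0164; 0.0396 -0.0164 0.4191]  S=[0.2905 0.0604 -0.0734; 0.0604 0.4949 0.0294; -0.0734 0.0294 0.8245]  K=[0.5234 0.0522 0.1086; 0.0567 0.3753 -0.0713; -0.1488 0.0882 0.5019]  nu=[0.6003, 2.1866, -2.8925]  x^+=[-1.4251, -1.0434, 1.2571]  P^+=[0.0701 -0.0003 0.0297; -0.0003 0.1081 -0.0003; 0.0297 -0.0003 0.1892]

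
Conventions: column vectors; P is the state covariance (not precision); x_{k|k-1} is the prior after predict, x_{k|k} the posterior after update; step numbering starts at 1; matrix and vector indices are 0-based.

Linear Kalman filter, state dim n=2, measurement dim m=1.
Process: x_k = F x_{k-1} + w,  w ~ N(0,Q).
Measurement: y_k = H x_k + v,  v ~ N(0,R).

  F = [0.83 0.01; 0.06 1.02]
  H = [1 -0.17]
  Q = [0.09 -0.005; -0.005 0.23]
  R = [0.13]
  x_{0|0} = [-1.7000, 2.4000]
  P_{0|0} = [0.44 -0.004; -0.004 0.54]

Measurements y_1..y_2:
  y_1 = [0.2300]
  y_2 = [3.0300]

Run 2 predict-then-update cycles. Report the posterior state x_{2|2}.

step 1: x^-=[-1.3870, 2.3460]  P^-=[0.3931 0.0190; 0.0190 0.7929]  S=[0.5395]  K=[0.7226; -0.2146]  nu=[2.0158]  x^+=[0.0696, 1.9135]  P^+=[0.1114 0.1027; 0.1027 0.7681]
step 2: x^-=[0.0769, 1.9559]  P^-=[0.1685 0.0954; 0.0954 1.0421]  S=[0.2962]  K=[0.5142; -0.2761]  nu=[3.2856]  x^+=[1.7663, 1.0488]  P^+=[0.0902 0.1374; 0.1374 1.0195]

x_post = [1.7663, 1.0488]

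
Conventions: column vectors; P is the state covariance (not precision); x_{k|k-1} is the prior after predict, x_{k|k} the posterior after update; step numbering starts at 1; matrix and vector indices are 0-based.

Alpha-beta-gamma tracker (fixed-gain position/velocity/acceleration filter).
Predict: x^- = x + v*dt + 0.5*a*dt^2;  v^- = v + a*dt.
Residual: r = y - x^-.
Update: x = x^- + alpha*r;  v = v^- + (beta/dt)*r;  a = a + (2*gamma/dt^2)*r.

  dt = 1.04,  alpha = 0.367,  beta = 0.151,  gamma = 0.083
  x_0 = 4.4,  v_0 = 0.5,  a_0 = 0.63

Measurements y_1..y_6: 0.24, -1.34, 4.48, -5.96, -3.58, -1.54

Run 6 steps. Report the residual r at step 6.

resid = 7.2857

step 1: x_pred=5.2607  r=-5.0207  x^+=3.4181  v^+=0.4262  a^+=-0.1406
step 2: x_pred=3.7854  r=-5.1254  x^+=1.9044  v^+=-0.4641  a^+=-0.9272
step 3: x_pred=0.9203  r=3.5597  x^+=2.2267  v^+=-0.9115  a^+=-0.3808
step 4: x_pred=1.0727  r=-7.0327  x^+=-1.5083  v^+=-2.3287  a^+=-1.4602
step 5: x_pred=-4.7198  r=1.1398  x^+=-4.3015  v^+=-3.6818  a^+=-1.2853
step 6: x_pred=-8.8257  r=7.2857  x^+=-6.1518  v^+=-3.9607  a^+=-0.1671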